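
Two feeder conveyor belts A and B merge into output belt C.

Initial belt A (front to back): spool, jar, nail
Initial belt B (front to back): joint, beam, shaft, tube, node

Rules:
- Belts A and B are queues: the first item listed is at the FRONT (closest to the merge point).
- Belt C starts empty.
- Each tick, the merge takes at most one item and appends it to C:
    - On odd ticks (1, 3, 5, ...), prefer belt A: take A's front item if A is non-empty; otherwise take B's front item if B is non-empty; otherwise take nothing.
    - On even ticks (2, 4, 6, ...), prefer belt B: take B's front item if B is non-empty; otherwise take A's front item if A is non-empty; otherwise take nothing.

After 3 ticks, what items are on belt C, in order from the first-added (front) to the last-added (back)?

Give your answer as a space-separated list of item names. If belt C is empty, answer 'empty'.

Answer: spool joint jar

Derivation:
Tick 1: prefer A, take spool from A; A=[jar,nail] B=[joint,beam,shaft,tube,node] C=[spool]
Tick 2: prefer B, take joint from B; A=[jar,nail] B=[beam,shaft,tube,node] C=[spool,joint]
Tick 3: prefer A, take jar from A; A=[nail] B=[beam,shaft,tube,node] C=[spool,joint,jar]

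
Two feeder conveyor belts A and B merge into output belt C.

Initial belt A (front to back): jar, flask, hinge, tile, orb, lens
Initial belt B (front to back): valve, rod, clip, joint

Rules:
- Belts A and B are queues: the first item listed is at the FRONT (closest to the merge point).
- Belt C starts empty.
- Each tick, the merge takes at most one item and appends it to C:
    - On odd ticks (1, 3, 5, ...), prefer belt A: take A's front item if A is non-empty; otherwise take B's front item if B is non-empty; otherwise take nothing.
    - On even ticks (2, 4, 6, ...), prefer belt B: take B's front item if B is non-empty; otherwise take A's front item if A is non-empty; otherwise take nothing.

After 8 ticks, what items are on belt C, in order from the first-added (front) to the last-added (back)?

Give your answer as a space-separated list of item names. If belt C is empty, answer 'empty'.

Answer: jar valve flask rod hinge clip tile joint

Derivation:
Tick 1: prefer A, take jar from A; A=[flask,hinge,tile,orb,lens] B=[valve,rod,clip,joint] C=[jar]
Tick 2: prefer B, take valve from B; A=[flask,hinge,tile,orb,lens] B=[rod,clip,joint] C=[jar,valve]
Tick 3: prefer A, take flask from A; A=[hinge,tile,orb,lens] B=[rod,clip,joint] C=[jar,valve,flask]
Tick 4: prefer B, take rod from B; A=[hinge,tile,orb,lens] B=[clip,joint] C=[jar,valve,flask,rod]
Tick 5: prefer A, take hinge from A; A=[tile,orb,lens] B=[clip,joint] C=[jar,valve,flask,rod,hinge]
Tick 6: prefer B, take clip from B; A=[tile,orb,lens] B=[joint] C=[jar,valve,flask,rod,hinge,clip]
Tick 7: prefer A, take tile from A; A=[orb,lens] B=[joint] C=[jar,valve,flask,rod,hinge,clip,tile]
Tick 8: prefer B, take joint from B; A=[orb,lens] B=[-] C=[jar,valve,flask,rod,hinge,clip,tile,joint]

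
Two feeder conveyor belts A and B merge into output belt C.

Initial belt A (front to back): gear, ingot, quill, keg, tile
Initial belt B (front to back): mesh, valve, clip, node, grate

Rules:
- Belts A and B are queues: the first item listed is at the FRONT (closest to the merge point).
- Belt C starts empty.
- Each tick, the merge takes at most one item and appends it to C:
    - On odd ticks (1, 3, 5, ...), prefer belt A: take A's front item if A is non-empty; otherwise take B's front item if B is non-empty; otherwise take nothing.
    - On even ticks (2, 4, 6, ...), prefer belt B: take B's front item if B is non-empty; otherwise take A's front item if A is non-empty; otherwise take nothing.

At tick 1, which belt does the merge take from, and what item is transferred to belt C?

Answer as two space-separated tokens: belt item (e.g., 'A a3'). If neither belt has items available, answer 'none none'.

Answer: A gear

Derivation:
Tick 1: prefer A, take gear from A; A=[ingot,quill,keg,tile] B=[mesh,valve,clip,node,grate] C=[gear]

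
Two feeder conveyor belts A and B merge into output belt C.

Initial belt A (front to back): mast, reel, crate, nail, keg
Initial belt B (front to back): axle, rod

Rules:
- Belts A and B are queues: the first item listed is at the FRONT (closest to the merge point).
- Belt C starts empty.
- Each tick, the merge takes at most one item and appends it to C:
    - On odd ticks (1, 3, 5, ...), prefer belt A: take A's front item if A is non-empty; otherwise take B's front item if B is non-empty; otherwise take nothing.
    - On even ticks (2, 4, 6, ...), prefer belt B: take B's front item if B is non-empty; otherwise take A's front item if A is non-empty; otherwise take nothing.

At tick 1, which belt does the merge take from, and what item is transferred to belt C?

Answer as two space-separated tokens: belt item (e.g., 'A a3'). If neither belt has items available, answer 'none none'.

Tick 1: prefer A, take mast from A; A=[reel,crate,nail,keg] B=[axle,rod] C=[mast]

Answer: A mast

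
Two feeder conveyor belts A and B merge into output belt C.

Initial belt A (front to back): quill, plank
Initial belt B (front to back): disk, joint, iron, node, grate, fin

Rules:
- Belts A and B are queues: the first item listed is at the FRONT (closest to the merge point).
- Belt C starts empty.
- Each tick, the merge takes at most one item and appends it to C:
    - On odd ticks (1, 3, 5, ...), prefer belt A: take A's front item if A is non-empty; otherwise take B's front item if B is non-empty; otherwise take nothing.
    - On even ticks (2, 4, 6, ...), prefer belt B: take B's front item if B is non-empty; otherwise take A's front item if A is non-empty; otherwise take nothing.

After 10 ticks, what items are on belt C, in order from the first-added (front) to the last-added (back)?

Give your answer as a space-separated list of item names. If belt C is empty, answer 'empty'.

Tick 1: prefer A, take quill from A; A=[plank] B=[disk,joint,iron,node,grate,fin] C=[quill]
Tick 2: prefer B, take disk from B; A=[plank] B=[joint,iron,node,grate,fin] C=[quill,disk]
Tick 3: prefer A, take plank from A; A=[-] B=[joint,iron,node,grate,fin] C=[quill,disk,plank]
Tick 4: prefer B, take joint from B; A=[-] B=[iron,node,grate,fin] C=[quill,disk,plank,joint]
Tick 5: prefer A, take iron from B; A=[-] B=[node,grate,fin] C=[quill,disk,plank,joint,iron]
Tick 6: prefer B, take node from B; A=[-] B=[grate,fin] C=[quill,disk,plank,joint,iron,node]
Tick 7: prefer A, take grate from B; A=[-] B=[fin] C=[quill,disk,plank,joint,iron,node,grate]
Tick 8: prefer B, take fin from B; A=[-] B=[-] C=[quill,disk,plank,joint,iron,node,grate,fin]
Tick 9: prefer A, both empty, nothing taken; A=[-] B=[-] C=[quill,disk,plank,joint,iron,node,grate,fin]
Tick 10: prefer B, both empty, nothing taken; A=[-] B=[-] C=[quill,disk,plank,joint,iron,node,grate,fin]

Answer: quill disk plank joint iron node grate fin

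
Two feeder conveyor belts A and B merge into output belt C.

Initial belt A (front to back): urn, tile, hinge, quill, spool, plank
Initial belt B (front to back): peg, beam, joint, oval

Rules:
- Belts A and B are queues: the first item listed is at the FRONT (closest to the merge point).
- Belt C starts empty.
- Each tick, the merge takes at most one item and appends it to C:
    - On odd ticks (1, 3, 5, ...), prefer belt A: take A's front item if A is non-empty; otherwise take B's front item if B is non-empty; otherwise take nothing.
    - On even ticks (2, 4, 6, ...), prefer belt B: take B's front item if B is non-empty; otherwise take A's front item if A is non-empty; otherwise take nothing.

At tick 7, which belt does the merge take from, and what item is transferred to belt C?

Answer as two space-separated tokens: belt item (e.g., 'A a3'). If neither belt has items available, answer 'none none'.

Answer: A quill

Derivation:
Tick 1: prefer A, take urn from A; A=[tile,hinge,quill,spool,plank] B=[peg,beam,joint,oval] C=[urn]
Tick 2: prefer B, take peg from B; A=[tile,hinge,quill,spool,plank] B=[beam,joint,oval] C=[urn,peg]
Tick 3: prefer A, take tile from A; A=[hinge,quill,spool,plank] B=[beam,joint,oval] C=[urn,peg,tile]
Tick 4: prefer B, take beam from B; A=[hinge,quill,spool,plank] B=[joint,oval] C=[urn,peg,tile,beam]
Tick 5: prefer A, take hinge from A; A=[quill,spool,plank] B=[joint,oval] C=[urn,peg,tile,beam,hinge]
Tick 6: prefer B, take joint from B; A=[quill,spool,plank] B=[oval] C=[urn,peg,tile,beam,hinge,joint]
Tick 7: prefer A, take quill from A; A=[spool,plank] B=[oval] C=[urn,peg,tile,beam,hinge,joint,quill]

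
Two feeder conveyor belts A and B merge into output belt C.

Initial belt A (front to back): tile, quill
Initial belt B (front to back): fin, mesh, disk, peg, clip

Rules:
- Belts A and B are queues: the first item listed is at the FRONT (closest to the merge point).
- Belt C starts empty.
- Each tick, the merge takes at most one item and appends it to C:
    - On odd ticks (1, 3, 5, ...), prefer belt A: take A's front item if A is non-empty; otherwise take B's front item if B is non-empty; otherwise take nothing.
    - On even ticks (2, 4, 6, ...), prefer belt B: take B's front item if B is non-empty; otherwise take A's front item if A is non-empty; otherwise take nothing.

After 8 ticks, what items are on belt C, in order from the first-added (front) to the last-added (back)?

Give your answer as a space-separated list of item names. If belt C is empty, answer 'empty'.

Tick 1: prefer A, take tile from A; A=[quill] B=[fin,mesh,disk,peg,clip] C=[tile]
Tick 2: prefer B, take fin from B; A=[quill] B=[mesh,disk,peg,clip] C=[tile,fin]
Tick 3: prefer A, take quill from A; A=[-] B=[mesh,disk,peg,clip] C=[tile,fin,quill]
Tick 4: prefer B, take mesh from B; A=[-] B=[disk,peg,clip] C=[tile,fin,quill,mesh]
Tick 5: prefer A, take disk from B; A=[-] B=[peg,clip] C=[tile,fin,quill,mesh,disk]
Tick 6: prefer B, take peg from B; A=[-] B=[clip] C=[tile,fin,quill,mesh,disk,peg]
Tick 7: prefer A, take clip from B; A=[-] B=[-] C=[tile,fin,quill,mesh,disk,peg,clip]
Tick 8: prefer B, both empty, nothing taken; A=[-] B=[-] C=[tile,fin,quill,mesh,disk,peg,clip]

Answer: tile fin quill mesh disk peg clip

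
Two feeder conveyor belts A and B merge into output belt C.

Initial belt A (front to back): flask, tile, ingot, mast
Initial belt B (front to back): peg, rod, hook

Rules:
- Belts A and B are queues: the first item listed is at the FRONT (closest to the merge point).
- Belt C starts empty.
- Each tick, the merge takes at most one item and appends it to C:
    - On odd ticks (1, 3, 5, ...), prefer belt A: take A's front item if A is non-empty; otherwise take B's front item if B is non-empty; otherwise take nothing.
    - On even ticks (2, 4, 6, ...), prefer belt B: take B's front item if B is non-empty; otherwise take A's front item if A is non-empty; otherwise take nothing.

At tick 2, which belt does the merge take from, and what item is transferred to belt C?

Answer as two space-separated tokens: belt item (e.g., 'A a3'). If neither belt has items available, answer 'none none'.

Answer: B peg

Derivation:
Tick 1: prefer A, take flask from A; A=[tile,ingot,mast] B=[peg,rod,hook] C=[flask]
Tick 2: prefer B, take peg from B; A=[tile,ingot,mast] B=[rod,hook] C=[flask,peg]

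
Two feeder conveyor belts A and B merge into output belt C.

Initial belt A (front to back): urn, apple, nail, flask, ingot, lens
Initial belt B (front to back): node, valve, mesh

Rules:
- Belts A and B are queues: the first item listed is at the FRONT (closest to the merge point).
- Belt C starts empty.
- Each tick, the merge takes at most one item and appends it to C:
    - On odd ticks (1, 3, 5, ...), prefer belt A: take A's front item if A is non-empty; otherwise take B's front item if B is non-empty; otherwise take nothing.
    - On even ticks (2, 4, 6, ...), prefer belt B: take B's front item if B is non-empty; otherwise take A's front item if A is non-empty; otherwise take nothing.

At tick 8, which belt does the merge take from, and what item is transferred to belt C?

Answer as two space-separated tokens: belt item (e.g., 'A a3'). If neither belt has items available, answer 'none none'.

Tick 1: prefer A, take urn from A; A=[apple,nail,flask,ingot,lens] B=[node,valve,mesh] C=[urn]
Tick 2: prefer B, take node from B; A=[apple,nail,flask,ingot,lens] B=[valve,mesh] C=[urn,node]
Tick 3: prefer A, take apple from A; A=[nail,flask,ingot,lens] B=[valve,mesh] C=[urn,node,apple]
Tick 4: prefer B, take valve from B; A=[nail,flask,ingot,lens] B=[mesh] C=[urn,node,apple,valve]
Tick 5: prefer A, take nail from A; A=[flask,ingot,lens] B=[mesh] C=[urn,node,apple,valve,nail]
Tick 6: prefer B, take mesh from B; A=[flask,ingot,lens] B=[-] C=[urn,node,apple,valve,nail,mesh]
Tick 7: prefer A, take flask from A; A=[ingot,lens] B=[-] C=[urn,node,apple,valve,nail,mesh,flask]
Tick 8: prefer B, take ingot from A; A=[lens] B=[-] C=[urn,node,apple,valve,nail,mesh,flask,ingot]

Answer: A ingot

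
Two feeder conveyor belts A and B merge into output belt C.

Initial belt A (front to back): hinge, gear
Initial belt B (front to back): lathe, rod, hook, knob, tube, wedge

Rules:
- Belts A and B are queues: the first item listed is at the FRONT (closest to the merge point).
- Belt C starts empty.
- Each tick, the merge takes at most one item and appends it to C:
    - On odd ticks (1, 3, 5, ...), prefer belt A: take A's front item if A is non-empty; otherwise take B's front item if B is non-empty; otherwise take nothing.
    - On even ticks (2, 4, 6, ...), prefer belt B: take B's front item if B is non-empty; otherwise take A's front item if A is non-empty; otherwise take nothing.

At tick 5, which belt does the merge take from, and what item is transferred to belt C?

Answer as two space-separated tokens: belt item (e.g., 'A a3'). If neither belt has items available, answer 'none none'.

Tick 1: prefer A, take hinge from A; A=[gear] B=[lathe,rod,hook,knob,tube,wedge] C=[hinge]
Tick 2: prefer B, take lathe from B; A=[gear] B=[rod,hook,knob,tube,wedge] C=[hinge,lathe]
Tick 3: prefer A, take gear from A; A=[-] B=[rod,hook,knob,tube,wedge] C=[hinge,lathe,gear]
Tick 4: prefer B, take rod from B; A=[-] B=[hook,knob,tube,wedge] C=[hinge,lathe,gear,rod]
Tick 5: prefer A, take hook from B; A=[-] B=[knob,tube,wedge] C=[hinge,lathe,gear,rod,hook]

Answer: B hook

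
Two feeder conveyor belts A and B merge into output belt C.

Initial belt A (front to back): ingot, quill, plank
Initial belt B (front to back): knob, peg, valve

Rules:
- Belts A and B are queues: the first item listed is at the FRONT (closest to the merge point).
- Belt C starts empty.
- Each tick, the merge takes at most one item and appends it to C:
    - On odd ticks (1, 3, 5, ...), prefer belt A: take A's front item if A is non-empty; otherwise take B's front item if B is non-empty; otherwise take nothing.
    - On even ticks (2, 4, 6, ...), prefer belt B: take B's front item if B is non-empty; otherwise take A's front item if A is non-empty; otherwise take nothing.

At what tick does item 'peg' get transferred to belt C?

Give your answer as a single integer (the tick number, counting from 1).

Tick 1: prefer A, take ingot from A; A=[quill,plank] B=[knob,peg,valve] C=[ingot]
Tick 2: prefer B, take knob from B; A=[quill,plank] B=[peg,valve] C=[ingot,knob]
Tick 3: prefer A, take quill from A; A=[plank] B=[peg,valve] C=[ingot,knob,quill]
Tick 4: prefer B, take peg from B; A=[plank] B=[valve] C=[ingot,knob,quill,peg]

Answer: 4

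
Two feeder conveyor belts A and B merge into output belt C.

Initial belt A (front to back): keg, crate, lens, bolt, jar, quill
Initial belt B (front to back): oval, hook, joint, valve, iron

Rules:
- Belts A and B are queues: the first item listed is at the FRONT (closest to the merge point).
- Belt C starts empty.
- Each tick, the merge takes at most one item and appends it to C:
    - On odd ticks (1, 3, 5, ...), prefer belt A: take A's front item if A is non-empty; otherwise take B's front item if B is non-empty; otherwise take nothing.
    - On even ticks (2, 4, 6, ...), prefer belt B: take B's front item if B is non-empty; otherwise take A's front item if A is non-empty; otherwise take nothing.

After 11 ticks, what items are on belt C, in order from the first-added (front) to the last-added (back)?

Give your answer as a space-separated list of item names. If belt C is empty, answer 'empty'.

Answer: keg oval crate hook lens joint bolt valve jar iron quill

Derivation:
Tick 1: prefer A, take keg from A; A=[crate,lens,bolt,jar,quill] B=[oval,hook,joint,valve,iron] C=[keg]
Tick 2: prefer B, take oval from B; A=[crate,lens,bolt,jar,quill] B=[hook,joint,valve,iron] C=[keg,oval]
Tick 3: prefer A, take crate from A; A=[lens,bolt,jar,quill] B=[hook,joint,valve,iron] C=[keg,oval,crate]
Tick 4: prefer B, take hook from B; A=[lens,bolt,jar,quill] B=[joint,valve,iron] C=[keg,oval,crate,hook]
Tick 5: prefer A, take lens from A; A=[bolt,jar,quill] B=[joint,valve,iron] C=[keg,oval,crate,hook,lens]
Tick 6: prefer B, take joint from B; A=[bolt,jar,quill] B=[valve,iron] C=[keg,oval,crate,hook,lens,joint]
Tick 7: prefer A, take bolt from A; A=[jar,quill] B=[valve,iron] C=[keg,oval,crate,hook,lens,joint,bolt]
Tick 8: prefer B, take valve from B; A=[jar,quill] B=[iron] C=[keg,oval,crate,hook,lens,joint,bolt,valve]
Tick 9: prefer A, take jar from A; A=[quill] B=[iron] C=[keg,oval,crate,hook,lens,joint,bolt,valve,jar]
Tick 10: prefer B, take iron from B; A=[quill] B=[-] C=[keg,oval,crate,hook,lens,joint,bolt,valve,jar,iron]
Tick 11: prefer A, take quill from A; A=[-] B=[-] C=[keg,oval,crate,hook,lens,joint,bolt,valve,jar,iron,quill]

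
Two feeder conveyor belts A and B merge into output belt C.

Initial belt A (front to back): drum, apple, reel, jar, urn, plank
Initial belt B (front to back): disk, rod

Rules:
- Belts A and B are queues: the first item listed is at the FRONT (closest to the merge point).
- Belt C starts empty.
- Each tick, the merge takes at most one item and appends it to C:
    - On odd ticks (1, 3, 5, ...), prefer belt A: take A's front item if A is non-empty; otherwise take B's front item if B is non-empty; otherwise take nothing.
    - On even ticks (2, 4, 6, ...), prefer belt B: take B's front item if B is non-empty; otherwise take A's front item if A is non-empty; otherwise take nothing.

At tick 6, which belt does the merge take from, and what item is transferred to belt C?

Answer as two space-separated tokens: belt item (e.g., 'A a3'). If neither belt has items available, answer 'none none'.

Tick 1: prefer A, take drum from A; A=[apple,reel,jar,urn,plank] B=[disk,rod] C=[drum]
Tick 2: prefer B, take disk from B; A=[apple,reel,jar,urn,plank] B=[rod] C=[drum,disk]
Tick 3: prefer A, take apple from A; A=[reel,jar,urn,plank] B=[rod] C=[drum,disk,apple]
Tick 4: prefer B, take rod from B; A=[reel,jar,urn,plank] B=[-] C=[drum,disk,apple,rod]
Tick 5: prefer A, take reel from A; A=[jar,urn,plank] B=[-] C=[drum,disk,apple,rod,reel]
Tick 6: prefer B, take jar from A; A=[urn,plank] B=[-] C=[drum,disk,apple,rod,reel,jar]

Answer: A jar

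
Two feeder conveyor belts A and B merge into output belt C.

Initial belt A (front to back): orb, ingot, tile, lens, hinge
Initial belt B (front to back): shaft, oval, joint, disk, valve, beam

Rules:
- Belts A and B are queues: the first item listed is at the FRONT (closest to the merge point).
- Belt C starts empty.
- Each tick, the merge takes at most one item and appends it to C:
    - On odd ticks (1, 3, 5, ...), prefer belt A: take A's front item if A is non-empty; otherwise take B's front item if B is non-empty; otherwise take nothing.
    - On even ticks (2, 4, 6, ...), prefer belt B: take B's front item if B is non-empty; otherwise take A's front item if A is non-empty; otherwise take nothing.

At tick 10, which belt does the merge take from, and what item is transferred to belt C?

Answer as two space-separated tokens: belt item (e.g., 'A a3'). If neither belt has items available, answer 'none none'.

Answer: B valve

Derivation:
Tick 1: prefer A, take orb from A; A=[ingot,tile,lens,hinge] B=[shaft,oval,joint,disk,valve,beam] C=[orb]
Tick 2: prefer B, take shaft from B; A=[ingot,tile,lens,hinge] B=[oval,joint,disk,valve,beam] C=[orb,shaft]
Tick 3: prefer A, take ingot from A; A=[tile,lens,hinge] B=[oval,joint,disk,valve,beam] C=[orb,shaft,ingot]
Tick 4: prefer B, take oval from B; A=[tile,lens,hinge] B=[joint,disk,valve,beam] C=[orb,shaft,ingot,oval]
Tick 5: prefer A, take tile from A; A=[lens,hinge] B=[joint,disk,valve,beam] C=[orb,shaft,ingot,oval,tile]
Tick 6: prefer B, take joint from B; A=[lens,hinge] B=[disk,valve,beam] C=[orb,shaft,ingot,oval,tile,joint]
Tick 7: prefer A, take lens from A; A=[hinge] B=[disk,valve,beam] C=[orb,shaft,ingot,oval,tile,joint,lens]
Tick 8: prefer B, take disk from B; A=[hinge] B=[valve,beam] C=[orb,shaft,ingot,oval,tile,joint,lens,disk]
Tick 9: prefer A, take hinge from A; A=[-] B=[valve,beam] C=[orb,shaft,ingot,oval,tile,joint,lens,disk,hinge]
Tick 10: prefer B, take valve from B; A=[-] B=[beam] C=[orb,shaft,ingot,oval,tile,joint,lens,disk,hinge,valve]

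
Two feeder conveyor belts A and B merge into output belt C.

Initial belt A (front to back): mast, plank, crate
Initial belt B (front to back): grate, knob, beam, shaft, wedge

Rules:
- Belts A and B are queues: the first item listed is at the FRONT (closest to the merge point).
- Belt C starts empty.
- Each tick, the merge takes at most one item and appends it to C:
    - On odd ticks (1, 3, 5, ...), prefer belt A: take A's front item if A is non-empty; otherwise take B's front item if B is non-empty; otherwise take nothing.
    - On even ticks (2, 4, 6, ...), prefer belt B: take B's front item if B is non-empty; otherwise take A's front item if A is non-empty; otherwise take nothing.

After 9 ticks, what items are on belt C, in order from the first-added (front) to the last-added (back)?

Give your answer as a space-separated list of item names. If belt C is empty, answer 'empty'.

Answer: mast grate plank knob crate beam shaft wedge

Derivation:
Tick 1: prefer A, take mast from A; A=[plank,crate] B=[grate,knob,beam,shaft,wedge] C=[mast]
Tick 2: prefer B, take grate from B; A=[plank,crate] B=[knob,beam,shaft,wedge] C=[mast,grate]
Tick 3: prefer A, take plank from A; A=[crate] B=[knob,beam,shaft,wedge] C=[mast,grate,plank]
Tick 4: prefer B, take knob from B; A=[crate] B=[beam,shaft,wedge] C=[mast,grate,plank,knob]
Tick 5: prefer A, take crate from A; A=[-] B=[beam,shaft,wedge] C=[mast,grate,plank,knob,crate]
Tick 6: prefer B, take beam from B; A=[-] B=[shaft,wedge] C=[mast,grate,plank,knob,crate,beam]
Tick 7: prefer A, take shaft from B; A=[-] B=[wedge] C=[mast,grate,plank,knob,crate,beam,shaft]
Tick 8: prefer B, take wedge from B; A=[-] B=[-] C=[mast,grate,plank,knob,crate,beam,shaft,wedge]
Tick 9: prefer A, both empty, nothing taken; A=[-] B=[-] C=[mast,grate,plank,knob,crate,beam,shaft,wedge]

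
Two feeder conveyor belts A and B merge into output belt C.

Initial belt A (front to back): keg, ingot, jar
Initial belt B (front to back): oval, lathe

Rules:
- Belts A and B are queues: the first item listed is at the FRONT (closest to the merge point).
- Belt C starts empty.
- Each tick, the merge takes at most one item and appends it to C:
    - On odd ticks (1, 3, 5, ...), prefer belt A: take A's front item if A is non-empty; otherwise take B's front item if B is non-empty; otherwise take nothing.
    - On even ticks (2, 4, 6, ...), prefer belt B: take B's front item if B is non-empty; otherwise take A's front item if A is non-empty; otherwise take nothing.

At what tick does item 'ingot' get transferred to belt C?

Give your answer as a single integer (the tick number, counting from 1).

Tick 1: prefer A, take keg from A; A=[ingot,jar] B=[oval,lathe] C=[keg]
Tick 2: prefer B, take oval from B; A=[ingot,jar] B=[lathe] C=[keg,oval]
Tick 3: prefer A, take ingot from A; A=[jar] B=[lathe] C=[keg,oval,ingot]

Answer: 3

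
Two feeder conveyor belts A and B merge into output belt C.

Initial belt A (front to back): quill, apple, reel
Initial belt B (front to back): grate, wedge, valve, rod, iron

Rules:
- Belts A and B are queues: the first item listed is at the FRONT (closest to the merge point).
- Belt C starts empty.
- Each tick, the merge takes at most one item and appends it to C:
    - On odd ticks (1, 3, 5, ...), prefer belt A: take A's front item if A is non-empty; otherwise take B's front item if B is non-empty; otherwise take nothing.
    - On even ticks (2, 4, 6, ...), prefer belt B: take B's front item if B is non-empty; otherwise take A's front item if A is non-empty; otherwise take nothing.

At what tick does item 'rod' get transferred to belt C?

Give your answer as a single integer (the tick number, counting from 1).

Answer: 7

Derivation:
Tick 1: prefer A, take quill from A; A=[apple,reel] B=[grate,wedge,valve,rod,iron] C=[quill]
Tick 2: prefer B, take grate from B; A=[apple,reel] B=[wedge,valve,rod,iron] C=[quill,grate]
Tick 3: prefer A, take apple from A; A=[reel] B=[wedge,valve,rod,iron] C=[quill,grate,apple]
Tick 4: prefer B, take wedge from B; A=[reel] B=[valve,rod,iron] C=[quill,grate,apple,wedge]
Tick 5: prefer A, take reel from A; A=[-] B=[valve,rod,iron] C=[quill,grate,apple,wedge,reel]
Tick 6: prefer B, take valve from B; A=[-] B=[rod,iron] C=[quill,grate,apple,wedge,reel,valve]
Tick 7: prefer A, take rod from B; A=[-] B=[iron] C=[quill,grate,apple,wedge,reel,valve,rod]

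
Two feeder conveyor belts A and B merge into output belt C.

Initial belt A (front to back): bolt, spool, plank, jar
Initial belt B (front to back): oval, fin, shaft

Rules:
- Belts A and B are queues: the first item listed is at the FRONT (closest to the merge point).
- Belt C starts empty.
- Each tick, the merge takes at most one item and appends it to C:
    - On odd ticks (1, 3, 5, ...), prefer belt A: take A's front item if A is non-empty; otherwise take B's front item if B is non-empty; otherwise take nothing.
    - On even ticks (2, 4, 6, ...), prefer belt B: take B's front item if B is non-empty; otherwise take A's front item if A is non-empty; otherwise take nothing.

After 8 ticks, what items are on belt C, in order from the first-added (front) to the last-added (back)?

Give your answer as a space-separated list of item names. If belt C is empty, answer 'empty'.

Tick 1: prefer A, take bolt from A; A=[spool,plank,jar] B=[oval,fin,shaft] C=[bolt]
Tick 2: prefer B, take oval from B; A=[spool,plank,jar] B=[fin,shaft] C=[bolt,oval]
Tick 3: prefer A, take spool from A; A=[plank,jar] B=[fin,shaft] C=[bolt,oval,spool]
Tick 4: prefer B, take fin from B; A=[plank,jar] B=[shaft] C=[bolt,oval,spool,fin]
Tick 5: prefer A, take plank from A; A=[jar] B=[shaft] C=[bolt,oval,spool,fin,plank]
Tick 6: prefer B, take shaft from B; A=[jar] B=[-] C=[bolt,oval,spool,fin,plank,shaft]
Tick 7: prefer A, take jar from A; A=[-] B=[-] C=[bolt,oval,spool,fin,plank,shaft,jar]
Tick 8: prefer B, both empty, nothing taken; A=[-] B=[-] C=[bolt,oval,spool,fin,plank,shaft,jar]

Answer: bolt oval spool fin plank shaft jar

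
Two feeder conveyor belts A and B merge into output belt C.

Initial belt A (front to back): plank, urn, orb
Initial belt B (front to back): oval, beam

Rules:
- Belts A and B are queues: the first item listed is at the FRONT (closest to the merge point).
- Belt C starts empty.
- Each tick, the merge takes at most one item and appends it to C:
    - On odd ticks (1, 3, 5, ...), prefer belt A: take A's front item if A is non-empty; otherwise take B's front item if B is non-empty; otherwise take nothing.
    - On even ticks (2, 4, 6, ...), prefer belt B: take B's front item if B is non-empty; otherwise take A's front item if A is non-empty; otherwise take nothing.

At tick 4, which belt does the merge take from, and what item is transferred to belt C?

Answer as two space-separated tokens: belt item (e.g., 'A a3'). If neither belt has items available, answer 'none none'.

Tick 1: prefer A, take plank from A; A=[urn,orb] B=[oval,beam] C=[plank]
Tick 2: prefer B, take oval from B; A=[urn,orb] B=[beam] C=[plank,oval]
Tick 3: prefer A, take urn from A; A=[orb] B=[beam] C=[plank,oval,urn]
Tick 4: prefer B, take beam from B; A=[orb] B=[-] C=[plank,oval,urn,beam]

Answer: B beam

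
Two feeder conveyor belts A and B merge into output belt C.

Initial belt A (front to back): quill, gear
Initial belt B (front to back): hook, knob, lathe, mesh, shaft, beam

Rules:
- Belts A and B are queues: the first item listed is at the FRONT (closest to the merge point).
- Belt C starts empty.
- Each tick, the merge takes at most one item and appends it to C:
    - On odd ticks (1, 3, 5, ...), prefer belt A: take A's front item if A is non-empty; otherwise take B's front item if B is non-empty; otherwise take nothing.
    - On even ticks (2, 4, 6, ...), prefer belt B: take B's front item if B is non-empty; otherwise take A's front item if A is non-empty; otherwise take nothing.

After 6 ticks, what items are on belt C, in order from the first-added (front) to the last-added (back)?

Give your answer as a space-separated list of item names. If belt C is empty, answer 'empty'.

Tick 1: prefer A, take quill from A; A=[gear] B=[hook,knob,lathe,mesh,shaft,beam] C=[quill]
Tick 2: prefer B, take hook from B; A=[gear] B=[knob,lathe,mesh,shaft,beam] C=[quill,hook]
Tick 3: prefer A, take gear from A; A=[-] B=[knob,lathe,mesh,shaft,beam] C=[quill,hook,gear]
Tick 4: prefer B, take knob from B; A=[-] B=[lathe,mesh,shaft,beam] C=[quill,hook,gear,knob]
Tick 5: prefer A, take lathe from B; A=[-] B=[mesh,shaft,beam] C=[quill,hook,gear,knob,lathe]
Tick 6: prefer B, take mesh from B; A=[-] B=[shaft,beam] C=[quill,hook,gear,knob,lathe,mesh]

Answer: quill hook gear knob lathe mesh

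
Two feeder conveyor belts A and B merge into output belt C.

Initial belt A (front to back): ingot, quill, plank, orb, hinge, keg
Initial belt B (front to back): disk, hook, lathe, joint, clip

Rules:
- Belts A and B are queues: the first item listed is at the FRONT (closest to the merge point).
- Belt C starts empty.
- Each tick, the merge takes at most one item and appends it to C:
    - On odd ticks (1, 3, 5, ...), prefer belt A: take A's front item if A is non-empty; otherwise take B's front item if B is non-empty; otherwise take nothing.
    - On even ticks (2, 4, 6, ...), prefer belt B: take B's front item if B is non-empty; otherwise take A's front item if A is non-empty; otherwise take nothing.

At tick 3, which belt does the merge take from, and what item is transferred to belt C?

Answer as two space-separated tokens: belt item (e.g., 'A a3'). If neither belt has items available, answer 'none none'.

Tick 1: prefer A, take ingot from A; A=[quill,plank,orb,hinge,keg] B=[disk,hook,lathe,joint,clip] C=[ingot]
Tick 2: prefer B, take disk from B; A=[quill,plank,orb,hinge,keg] B=[hook,lathe,joint,clip] C=[ingot,disk]
Tick 3: prefer A, take quill from A; A=[plank,orb,hinge,keg] B=[hook,lathe,joint,clip] C=[ingot,disk,quill]

Answer: A quill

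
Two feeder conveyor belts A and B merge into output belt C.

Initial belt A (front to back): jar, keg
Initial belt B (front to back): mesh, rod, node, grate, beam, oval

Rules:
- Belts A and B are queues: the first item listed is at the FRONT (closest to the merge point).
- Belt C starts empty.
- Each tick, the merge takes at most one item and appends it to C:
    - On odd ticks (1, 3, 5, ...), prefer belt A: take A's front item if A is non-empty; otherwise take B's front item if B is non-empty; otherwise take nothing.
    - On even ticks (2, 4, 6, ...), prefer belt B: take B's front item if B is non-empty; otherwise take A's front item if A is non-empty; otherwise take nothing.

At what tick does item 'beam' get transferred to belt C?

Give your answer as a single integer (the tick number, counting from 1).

Answer: 7

Derivation:
Tick 1: prefer A, take jar from A; A=[keg] B=[mesh,rod,node,grate,beam,oval] C=[jar]
Tick 2: prefer B, take mesh from B; A=[keg] B=[rod,node,grate,beam,oval] C=[jar,mesh]
Tick 3: prefer A, take keg from A; A=[-] B=[rod,node,grate,beam,oval] C=[jar,mesh,keg]
Tick 4: prefer B, take rod from B; A=[-] B=[node,grate,beam,oval] C=[jar,mesh,keg,rod]
Tick 5: prefer A, take node from B; A=[-] B=[grate,beam,oval] C=[jar,mesh,keg,rod,node]
Tick 6: prefer B, take grate from B; A=[-] B=[beam,oval] C=[jar,mesh,keg,rod,node,grate]
Tick 7: prefer A, take beam from B; A=[-] B=[oval] C=[jar,mesh,keg,rod,node,grate,beam]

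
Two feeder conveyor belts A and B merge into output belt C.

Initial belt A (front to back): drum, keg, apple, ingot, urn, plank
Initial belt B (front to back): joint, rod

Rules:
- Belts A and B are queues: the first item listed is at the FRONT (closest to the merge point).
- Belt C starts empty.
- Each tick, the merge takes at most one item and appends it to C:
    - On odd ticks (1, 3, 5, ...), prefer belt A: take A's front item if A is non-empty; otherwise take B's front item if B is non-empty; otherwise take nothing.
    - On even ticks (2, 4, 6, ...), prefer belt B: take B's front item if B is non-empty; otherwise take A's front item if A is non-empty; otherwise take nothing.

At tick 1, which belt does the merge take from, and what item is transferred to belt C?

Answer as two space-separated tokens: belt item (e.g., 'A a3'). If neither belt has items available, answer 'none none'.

Tick 1: prefer A, take drum from A; A=[keg,apple,ingot,urn,plank] B=[joint,rod] C=[drum]

Answer: A drum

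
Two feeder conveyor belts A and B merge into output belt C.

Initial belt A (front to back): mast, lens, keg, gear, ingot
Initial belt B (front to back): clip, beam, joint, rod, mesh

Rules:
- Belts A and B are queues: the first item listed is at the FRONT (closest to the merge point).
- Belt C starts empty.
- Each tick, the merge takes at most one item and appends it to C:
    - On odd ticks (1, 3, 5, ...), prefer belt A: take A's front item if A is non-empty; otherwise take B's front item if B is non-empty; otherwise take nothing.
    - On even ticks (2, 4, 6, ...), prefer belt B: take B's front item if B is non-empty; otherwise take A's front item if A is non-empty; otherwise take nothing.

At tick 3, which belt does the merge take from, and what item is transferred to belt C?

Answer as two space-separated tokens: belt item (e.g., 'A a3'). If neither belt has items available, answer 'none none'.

Answer: A lens

Derivation:
Tick 1: prefer A, take mast from A; A=[lens,keg,gear,ingot] B=[clip,beam,joint,rod,mesh] C=[mast]
Tick 2: prefer B, take clip from B; A=[lens,keg,gear,ingot] B=[beam,joint,rod,mesh] C=[mast,clip]
Tick 3: prefer A, take lens from A; A=[keg,gear,ingot] B=[beam,joint,rod,mesh] C=[mast,clip,lens]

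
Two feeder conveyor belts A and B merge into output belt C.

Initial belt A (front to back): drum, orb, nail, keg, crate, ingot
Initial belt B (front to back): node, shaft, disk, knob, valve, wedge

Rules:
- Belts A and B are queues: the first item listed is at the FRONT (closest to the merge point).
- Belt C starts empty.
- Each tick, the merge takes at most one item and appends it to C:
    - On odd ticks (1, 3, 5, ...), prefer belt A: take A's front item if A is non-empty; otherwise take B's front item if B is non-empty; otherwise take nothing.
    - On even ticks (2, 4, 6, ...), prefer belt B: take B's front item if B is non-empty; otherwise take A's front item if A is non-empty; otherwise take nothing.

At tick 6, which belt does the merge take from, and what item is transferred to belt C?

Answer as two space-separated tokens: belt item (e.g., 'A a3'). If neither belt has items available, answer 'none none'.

Tick 1: prefer A, take drum from A; A=[orb,nail,keg,crate,ingot] B=[node,shaft,disk,knob,valve,wedge] C=[drum]
Tick 2: prefer B, take node from B; A=[orb,nail,keg,crate,ingot] B=[shaft,disk,knob,valve,wedge] C=[drum,node]
Tick 3: prefer A, take orb from A; A=[nail,keg,crate,ingot] B=[shaft,disk,knob,valve,wedge] C=[drum,node,orb]
Tick 4: prefer B, take shaft from B; A=[nail,keg,crate,ingot] B=[disk,knob,valve,wedge] C=[drum,node,orb,shaft]
Tick 5: prefer A, take nail from A; A=[keg,crate,ingot] B=[disk,knob,valve,wedge] C=[drum,node,orb,shaft,nail]
Tick 6: prefer B, take disk from B; A=[keg,crate,ingot] B=[knob,valve,wedge] C=[drum,node,orb,shaft,nail,disk]

Answer: B disk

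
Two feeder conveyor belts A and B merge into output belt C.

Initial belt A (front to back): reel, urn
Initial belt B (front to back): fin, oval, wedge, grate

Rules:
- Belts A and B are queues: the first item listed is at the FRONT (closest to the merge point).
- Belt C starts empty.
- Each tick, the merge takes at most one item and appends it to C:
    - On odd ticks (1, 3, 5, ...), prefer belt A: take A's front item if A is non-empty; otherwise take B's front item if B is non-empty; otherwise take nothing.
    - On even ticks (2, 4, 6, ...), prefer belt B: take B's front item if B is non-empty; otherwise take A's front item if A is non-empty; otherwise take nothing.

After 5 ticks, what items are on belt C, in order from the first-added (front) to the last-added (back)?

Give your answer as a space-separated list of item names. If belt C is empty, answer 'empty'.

Answer: reel fin urn oval wedge

Derivation:
Tick 1: prefer A, take reel from A; A=[urn] B=[fin,oval,wedge,grate] C=[reel]
Tick 2: prefer B, take fin from B; A=[urn] B=[oval,wedge,grate] C=[reel,fin]
Tick 3: prefer A, take urn from A; A=[-] B=[oval,wedge,grate] C=[reel,fin,urn]
Tick 4: prefer B, take oval from B; A=[-] B=[wedge,grate] C=[reel,fin,urn,oval]
Tick 5: prefer A, take wedge from B; A=[-] B=[grate] C=[reel,fin,urn,oval,wedge]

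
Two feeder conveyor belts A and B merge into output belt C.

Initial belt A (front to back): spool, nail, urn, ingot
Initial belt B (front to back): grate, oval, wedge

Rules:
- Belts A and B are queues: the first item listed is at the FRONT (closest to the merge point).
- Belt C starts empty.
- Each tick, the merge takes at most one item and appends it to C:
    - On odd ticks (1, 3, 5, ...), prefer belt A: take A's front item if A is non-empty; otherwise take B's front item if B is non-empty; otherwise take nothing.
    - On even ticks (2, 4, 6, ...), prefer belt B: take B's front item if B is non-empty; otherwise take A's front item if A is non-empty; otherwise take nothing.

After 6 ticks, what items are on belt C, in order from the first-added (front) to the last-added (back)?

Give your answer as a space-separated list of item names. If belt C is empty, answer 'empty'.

Tick 1: prefer A, take spool from A; A=[nail,urn,ingot] B=[grate,oval,wedge] C=[spool]
Tick 2: prefer B, take grate from B; A=[nail,urn,ingot] B=[oval,wedge] C=[spool,grate]
Tick 3: prefer A, take nail from A; A=[urn,ingot] B=[oval,wedge] C=[spool,grate,nail]
Tick 4: prefer B, take oval from B; A=[urn,ingot] B=[wedge] C=[spool,grate,nail,oval]
Tick 5: prefer A, take urn from A; A=[ingot] B=[wedge] C=[spool,grate,nail,oval,urn]
Tick 6: prefer B, take wedge from B; A=[ingot] B=[-] C=[spool,grate,nail,oval,urn,wedge]

Answer: spool grate nail oval urn wedge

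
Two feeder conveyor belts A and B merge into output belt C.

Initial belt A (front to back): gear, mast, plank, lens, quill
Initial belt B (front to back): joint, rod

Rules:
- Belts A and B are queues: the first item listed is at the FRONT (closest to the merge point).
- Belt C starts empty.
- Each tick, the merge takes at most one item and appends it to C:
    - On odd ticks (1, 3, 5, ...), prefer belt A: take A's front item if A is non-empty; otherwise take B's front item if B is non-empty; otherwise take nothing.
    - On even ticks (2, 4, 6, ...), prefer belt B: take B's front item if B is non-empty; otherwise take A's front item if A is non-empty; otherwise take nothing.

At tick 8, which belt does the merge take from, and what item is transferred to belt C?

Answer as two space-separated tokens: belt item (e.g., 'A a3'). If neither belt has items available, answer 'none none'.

Answer: none none

Derivation:
Tick 1: prefer A, take gear from A; A=[mast,plank,lens,quill] B=[joint,rod] C=[gear]
Tick 2: prefer B, take joint from B; A=[mast,plank,lens,quill] B=[rod] C=[gear,joint]
Tick 3: prefer A, take mast from A; A=[plank,lens,quill] B=[rod] C=[gear,joint,mast]
Tick 4: prefer B, take rod from B; A=[plank,lens,quill] B=[-] C=[gear,joint,mast,rod]
Tick 5: prefer A, take plank from A; A=[lens,quill] B=[-] C=[gear,joint,mast,rod,plank]
Tick 6: prefer B, take lens from A; A=[quill] B=[-] C=[gear,joint,mast,rod,plank,lens]
Tick 7: prefer A, take quill from A; A=[-] B=[-] C=[gear,joint,mast,rod,plank,lens,quill]
Tick 8: prefer B, both empty, nothing taken; A=[-] B=[-] C=[gear,joint,mast,rod,plank,lens,quill]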